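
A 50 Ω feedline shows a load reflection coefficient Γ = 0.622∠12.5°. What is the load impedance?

Z_L ≈ 178 + j78.1 Ω

Z_L = Z_0·(1 + Γ)/(1 − Γ) = 50·(1.61 + j0.135)/(0.393 − j0.135)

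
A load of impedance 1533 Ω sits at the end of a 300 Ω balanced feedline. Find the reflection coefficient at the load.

Γ = 0.673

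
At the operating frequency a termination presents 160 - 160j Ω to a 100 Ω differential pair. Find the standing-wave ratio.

VSWR ≈ 3.54

Γ = (Z_L − Z_0)/(Z_L + Z_0) = (60 − j160)/(260 − j160)
|Γ| = 171/305 = 0.56
VSWR = (1 + |Γ|)/(1 − |Γ|) = 1.56/0.44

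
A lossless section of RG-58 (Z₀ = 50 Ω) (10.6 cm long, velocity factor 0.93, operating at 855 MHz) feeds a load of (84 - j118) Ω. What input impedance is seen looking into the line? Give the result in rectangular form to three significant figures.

Z_in ≈ 16.9 + j44 Ω

λ = v/f = 0.93·c / 855 MHz = 0.326 m
βl = 2π·l/λ = 2π × 0.325 = 117°
tan(βl) = tan(117°) = -1.97
Z_in = Z_0·(Z_L + jZ_0·tanβl)/(Z_0 + jZ_L·tanβl)
     = 50·(84 − j216)/(-182 − j165)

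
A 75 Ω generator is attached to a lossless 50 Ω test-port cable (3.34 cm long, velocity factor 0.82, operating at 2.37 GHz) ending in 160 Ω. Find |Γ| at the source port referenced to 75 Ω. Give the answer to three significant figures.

λ = v/f = 0.82·c / 2.37 GHz = 0.104 m
βl = 2π·l/λ = 2π × 0.322 = 116°
tan(βl) = -2.06
Z_in = Z_0·(Z_L + jZ_0·tanβl)/(Z_0 + jZ_L·tanβl) = 18.9 + j21.4 Ω
Γ_s = (Z_in − Z_s)/(Z_in + Z_s) = (-56.1 + j21.4)/(93.9 + j21.4), |Γ_s| = 0.624

|Γ| ≈ 0.624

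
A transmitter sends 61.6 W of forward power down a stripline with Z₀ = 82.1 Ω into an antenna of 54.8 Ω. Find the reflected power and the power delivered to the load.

Γ = (54.8 − 82.1)/(54.8 + 82.1) = -0.199
|Γ|² = 0.0398
P_refl = |Γ|²·P_inc = 2.45 W, P_del = (1 − |Γ|²)·P_inc = 59.2 W

P_reflected ≈ 2.45 W; P_delivered ≈ 59.2 W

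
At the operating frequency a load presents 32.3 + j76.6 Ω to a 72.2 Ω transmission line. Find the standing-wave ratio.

VSWR ≈ 5

Γ = (Z_L − Z_0)/(Z_L + Z_0) = (-39.9 + j76.6)/(104.5 + j76.6)
|Γ| = 86.4/130 = 0.667
VSWR = (1 + |Γ|)/(1 − |Γ|) = 1.67/0.333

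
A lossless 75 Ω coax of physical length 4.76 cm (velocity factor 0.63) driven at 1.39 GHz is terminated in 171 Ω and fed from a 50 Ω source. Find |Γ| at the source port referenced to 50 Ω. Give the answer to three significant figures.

λ = v/f = 0.63·c / 1.39 GHz = 0.136 m
βl = 2π·l/λ = 2π × 0.35 = 126°
tan(βl) = -1.38
Z_in = Z_0·(Z_L + jZ_0·tanβl)/(Z_0 + jZ_L·tanβl) = 45.6 + j40 Ω
Γ_s = (Z_in − Z_s)/(Z_in + Z_s) = (-4.35 + j40)/(95.6 + j40), |Γ_s| = 0.388

|Γ| ≈ 0.388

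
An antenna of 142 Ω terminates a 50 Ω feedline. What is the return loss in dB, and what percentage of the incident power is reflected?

RL ≈ 6.39 dB; 23% of incident power reflected

Γ = (142 − 50)/(142 + 50) = 0.479
RL = −20·log₁₀(0.479) = 6.39 dB
P_refl/P_inc = |Γ|² = 0.23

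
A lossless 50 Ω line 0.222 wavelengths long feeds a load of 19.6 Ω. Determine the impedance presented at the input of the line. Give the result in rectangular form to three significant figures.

Z_in ≈ 109 + j40.6 Ω

βl = 2π × 0.222 = 79.9°
tan(βl) = tan(79.9°) = 5.63
Z_in = Z_0·(Z_L + jZ_0·tanβl)/(Z_0 + jZ_L·tanβl)
     = 50·(19.6 + j281)/(50 + j110)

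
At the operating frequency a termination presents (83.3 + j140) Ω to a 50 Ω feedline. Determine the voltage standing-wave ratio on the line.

VSWR ≈ 6.83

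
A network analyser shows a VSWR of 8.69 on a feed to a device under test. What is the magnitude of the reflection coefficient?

|Γ| ≈ 0.794

|Γ| = (S − 1)/(S + 1) = (8.69 − 1)/(8.69 + 1) = 7.69/9.69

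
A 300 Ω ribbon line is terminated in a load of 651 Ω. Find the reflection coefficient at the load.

Γ = (Z_L − Z_0)/(Z_L + Z_0) = (651 − 300)/(651 + 300) = 351/951

Γ = 0.369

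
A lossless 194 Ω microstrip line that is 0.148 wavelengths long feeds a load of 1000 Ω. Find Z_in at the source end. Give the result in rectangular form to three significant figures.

Z_in ≈ 57.4 − j136 Ω

βl = 2π × 0.148 = 53.3°
tan(βl) = tan(53.3°) = 1.34
Z_in = Z_0·(Z_L + jZ_0·tanβl)/(Z_0 + jZ_L·tanβl)
     = 194·(1000 + j260)/(194 + j1340)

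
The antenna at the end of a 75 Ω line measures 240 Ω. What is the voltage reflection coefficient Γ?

Γ = (Z_L − Z_0)/(Z_L + Z_0) = (240 − 75)/(240 + 75) = 165/315

Γ = 0.524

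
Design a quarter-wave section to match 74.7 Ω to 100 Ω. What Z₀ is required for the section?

Z_qwt = √(Z_0·R_L) = √(100 × 74.7) = √7470

Z_qwt ≈ 86.4 Ω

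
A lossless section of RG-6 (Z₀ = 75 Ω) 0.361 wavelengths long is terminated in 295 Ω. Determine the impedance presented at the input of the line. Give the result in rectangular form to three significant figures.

βl = 2π × 0.361 = 130°
tan(βl) = tan(130°) = -1.19
Z_in = Z_0·(Z_L + jZ_0·tanβl)/(Z_0 + jZ_L·tanβl)
     = 75·(295 − j89.5)/(75 − j352)

Z_in ≈ 31 + j56.2 Ω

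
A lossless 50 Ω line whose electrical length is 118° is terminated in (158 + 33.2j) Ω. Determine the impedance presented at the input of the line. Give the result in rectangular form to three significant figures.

Z_in ≈ 17.8 + j19.9 Ω

tan(βl) = tan(118°) = -1.88
Z_in = Z_0·(Z_L + jZ_0·tanβl)/(Z_0 + jZ_L·tanβl)
     = 50·(158 − j60.8)/(112 − j297)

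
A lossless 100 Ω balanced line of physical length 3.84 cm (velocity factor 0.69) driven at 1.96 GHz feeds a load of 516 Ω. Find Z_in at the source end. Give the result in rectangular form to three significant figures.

λ = v/f = 0.69·c / 1.96 GHz = 0.106 m
βl = 2π·l/λ = 2π × 0.364 = 131°
tan(βl) = tan(131°) = -1.15
Z_in = Z_0·(Z_L + jZ_0·tanβl)/(Z_0 + jZ_L·tanβl)
     = 100·(516 − j115)/(100 − j596)

Z_in ≈ 33 + j81.1 Ω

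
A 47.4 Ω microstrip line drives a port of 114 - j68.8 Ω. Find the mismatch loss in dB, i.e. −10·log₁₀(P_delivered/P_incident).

Γ = (66.6 − j68.8)/(161.4 − j68.8), |Γ| = 0.546
|Γ|² = 0.298, so P_del/P_inc = 1 − |Γ|² = 0.702
ML = −10·log₁₀(1 − |Γ|²)

mismatch loss ≈ 1.54 dB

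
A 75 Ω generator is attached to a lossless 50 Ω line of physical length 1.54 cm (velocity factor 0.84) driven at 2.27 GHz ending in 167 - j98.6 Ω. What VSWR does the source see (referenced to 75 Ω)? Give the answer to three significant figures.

VSWR ≈ 5.82

λ = v/f = 0.84·c / 2.27 GHz = 0.111 m
βl = 2π·l/λ = 2π × 0.139 = 49.9°
tan(βl) = 1.19
Z_in = Z_0·(Z_L + jZ_0·tanβl)/(Z_0 + jZ_L·tanβl) = 15 − j29.5 Ω
Γ_s = (Z_in − Z_s)/(Z_in + Z_s) = (-60 − j29.5)/(90 − j29.5), |Γ_s| = 0.707
VSWR = (1 + |Γ_s|)/(1 − |Γ_s|)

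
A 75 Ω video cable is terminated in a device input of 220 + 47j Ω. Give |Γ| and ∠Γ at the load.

Γ = (Z_L − Z_0)/(Z_L + Z_0) = (145 + j47)/(295 + j47)
|Γ| = 152/299 = 0.51

Γ ≈ 0.51 ∠ 8.91°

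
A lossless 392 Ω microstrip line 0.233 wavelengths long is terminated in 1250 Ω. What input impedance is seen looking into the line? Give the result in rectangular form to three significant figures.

Z_in ≈ 124 − j37.9 Ω

βl = 2π × 0.233 = 83.9°
tan(βl) = tan(83.9°) = 9.33
Z_in = Z_0·(Z_L + jZ_0·tanβl)/(Z_0 + jZ_L·tanβl)
     = 392·(1250 + j3660)/(392 + j11700)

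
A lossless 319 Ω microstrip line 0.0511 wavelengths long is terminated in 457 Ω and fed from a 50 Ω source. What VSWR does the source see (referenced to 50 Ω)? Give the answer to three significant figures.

VSWR ≈ 8.68

βl = 2π × 0.0511 = 18.4°
tan(βl) = 0.333
Z_in = Z_0·(Z_L + jZ_0·tanβl)/(Z_0 + jZ_L·tanβl) = 414 − j91 Ω
Γ_s = (Z_in − Z_s)/(Z_in + Z_s) = (364 − j91)/(464 − j91), |Γ_s| = 0.793
VSWR = (1 + |Γ_s|)/(1 − |Γ_s|)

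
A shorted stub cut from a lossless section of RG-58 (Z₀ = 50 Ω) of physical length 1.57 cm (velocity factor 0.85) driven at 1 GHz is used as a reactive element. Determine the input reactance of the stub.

λ = v/f = 0.85·c / 1 GHz = 0.255 m
βl = 2π·l/λ = 2π × 0.0616 = 22.2°
tan(βl) = 0.407
For a shorted stub, Z_in = jZ_0·tan(βl)

X_in ≈ 20.4 Ω (inductive)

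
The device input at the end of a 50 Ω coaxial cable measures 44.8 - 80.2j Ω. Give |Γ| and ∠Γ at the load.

Γ = (Z_L − Z_0)/(Z_L + Z_0) = (-5.2 − j80.2)/(94.8 − j80.2)
|Γ| = 80.4/124 = 0.647

Γ ≈ 0.647 ∠ -53.5°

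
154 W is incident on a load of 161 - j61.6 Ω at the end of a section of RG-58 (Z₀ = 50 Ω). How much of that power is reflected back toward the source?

|Γ| = |(111 − j61.6)/(211 − j61.6)| = 0.578
|Γ|² = 0.334
P_refl = |Γ|²·P_inc = 51.4 W, P_del = (1 − |Γ|²)·P_inc = 103 W

P_reflected ≈ 51.4 W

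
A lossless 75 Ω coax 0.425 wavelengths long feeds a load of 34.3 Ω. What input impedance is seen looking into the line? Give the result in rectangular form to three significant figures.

βl = 2π × 0.425 = 153°
tan(βl) = tan(153°) = -0.51
Z_in = Z_0·(Z_L + jZ_0·tanβl)/(Z_0 + jZ_L·tanβl)
     = 75·(34.3 − j38.2)/(75 − j17.5)

Z_in ≈ 41 − j28.7 Ω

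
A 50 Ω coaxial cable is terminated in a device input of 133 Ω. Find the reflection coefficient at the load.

Γ = 0.454

Γ = (Z_L − Z_0)/(Z_L + Z_0) = (133 − 50)/(133 + 50) = 83/183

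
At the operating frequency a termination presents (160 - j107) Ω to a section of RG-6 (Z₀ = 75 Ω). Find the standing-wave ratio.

VSWR ≈ 3.25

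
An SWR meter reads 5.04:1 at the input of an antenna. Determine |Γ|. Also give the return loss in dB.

|Γ| = (S − 1)/(S + 1) = (5.04 − 1)/(5.04 + 1) = 4.04/6.04
RL = −20·log₁₀|Γ| = −20·log₁₀(0.669)

|Γ| ≈ 0.669; return loss ≈ 3.49 dB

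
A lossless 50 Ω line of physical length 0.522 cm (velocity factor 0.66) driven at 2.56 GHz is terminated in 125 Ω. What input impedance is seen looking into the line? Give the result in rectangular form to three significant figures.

Z_in ≈ 66.2 − j52.1 Ω

λ = v/f = 0.66·c / 2.56 GHz = 0.0773 m
βl = 2π·l/λ = 2π × 0.0675 = 24.3°
tan(βl) = tan(24.3°) = 0.451
Z_in = Z_0·(Z_L + jZ_0·tanβl)/(Z_0 + jZ_L·tanβl)
     = 50·(125 + j22.6)/(50 + j56.4)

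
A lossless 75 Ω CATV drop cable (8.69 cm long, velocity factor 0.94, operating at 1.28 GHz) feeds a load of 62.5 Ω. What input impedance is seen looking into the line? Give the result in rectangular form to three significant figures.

Z_in ≈ 70.7 − j12.6 Ω

λ = v/f = 0.94·c / 1.28 GHz = 0.22 m
βl = 2π·l/λ = 2π × 0.394 = 142°
tan(βl) = tan(142°) = -0.781
Z_in = Z_0·(Z_L + jZ_0·tanβl)/(Z_0 + jZ_L·tanβl)
     = 75·(62.5 − j58.6)/(75 − j48.8)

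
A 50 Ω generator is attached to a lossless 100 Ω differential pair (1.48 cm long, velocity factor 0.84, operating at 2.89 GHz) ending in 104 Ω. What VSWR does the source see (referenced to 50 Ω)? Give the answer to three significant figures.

λ = v/f = 0.84·c / 2.89 GHz = 0.0872 m
βl = 2π·l/λ = 2π × 0.17 = 61.1°
tan(βl) = 1.81
Z_in = Z_0·(Z_L + jZ_0·tanβl)/(Z_0 + jZ_L·tanβl) = 97.9 − j3.25 Ω
Γ_s = (Z_in − Z_s)/(Z_in + Z_s) = (47.9 − j3.25)/(148 − j3.25), |Γ_s| = 0.324
VSWR = (1 + |Γ_s|)/(1 − |Γ_s|)

VSWR ≈ 1.96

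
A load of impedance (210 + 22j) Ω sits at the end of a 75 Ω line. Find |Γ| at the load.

|Γ| ≈ 0.479

Γ = (Z_L − Z_0)/(Z_L + Z_0) = (135 + j22)/(285 + j22)
|Γ| = 137/286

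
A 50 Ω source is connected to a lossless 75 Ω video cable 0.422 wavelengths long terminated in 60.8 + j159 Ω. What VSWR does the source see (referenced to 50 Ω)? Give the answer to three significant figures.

VSWR ≈ 7.46

βl = 2π × 0.422 = 152°
tan(βl) = -0.534
Z_in = Z_0·(Z_L + jZ_0·tanβl)/(Z_0 + jZ_L·tanβl) = 16.5 + j59.2 Ω
Γ_s = (Z_in − Z_s)/(Z_in + Z_s) = (-33.5 + j59.2)/(66.5 + j59.2), |Γ_s| = 0.764
VSWR = (1 + |Γ_s|)/(1 − |Γ_s|)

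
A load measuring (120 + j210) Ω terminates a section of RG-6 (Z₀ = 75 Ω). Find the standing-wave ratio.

Γ = (Z_L − Z_0)/(Z_L + Z_0) = (45 + j210)/(195 + j210)
|Γ| = 215/287 = 0.749
VSWR = (1 + |Γ|)/(1 − |Γ|) = 1.75/0.251

VSWR ≈ 6.98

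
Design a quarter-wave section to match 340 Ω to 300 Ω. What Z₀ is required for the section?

Z_qwt = √(Z_0·R_L) = √(300 × 340) = √102000

Z_qwt ≈ 319 Ω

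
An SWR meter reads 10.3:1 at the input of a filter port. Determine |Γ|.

|Γ| ≈ 0.823

|Γ| = (S − 1)/(S + 1) = (10.3 − 1)/(10.3 + 1) = 9.3/11.3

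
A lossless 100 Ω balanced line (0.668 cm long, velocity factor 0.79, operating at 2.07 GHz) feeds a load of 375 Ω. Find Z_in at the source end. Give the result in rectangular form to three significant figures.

λ = v/f = 0.79·c / 2.07 GHz = 0.114 m
βl = 2π·l/λ = 2π × 0.0583 = 21°
tan(βl) = tan(21°) = 0.384
Z_in = Z_0·(Z_L + jZ_0·tanβl)/(Z_0 + jZ_L·tanβl)
     = 100·(375 + j38.4)/(100 + j144)

Z_in ≈ 140 − j163 Ω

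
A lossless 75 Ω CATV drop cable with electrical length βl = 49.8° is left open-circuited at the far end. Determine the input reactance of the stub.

X_in ≈ -63.4 Ω (capacitive)

tan(βl) = 1.18
For an open-circuited stub, Z_in = −jZ_0·cot(βl) = −jZ_0/tan(βl)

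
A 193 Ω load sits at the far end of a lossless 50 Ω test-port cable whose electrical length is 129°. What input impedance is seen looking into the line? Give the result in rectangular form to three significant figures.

tan(βl) = tan(129°) = -1.23
Z_in = Z_0·(Z_L + jZ_0·tanβl)/(Z_0 + jZ_L·tanβl)
     = 50·(193 − j61.7)/(50 − j238)

Z_in ≈ 20.5 + j36.2 Ω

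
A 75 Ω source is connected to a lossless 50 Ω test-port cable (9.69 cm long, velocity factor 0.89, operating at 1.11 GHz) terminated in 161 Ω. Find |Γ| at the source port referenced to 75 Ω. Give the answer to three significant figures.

λ = v/f = 0.89·c / 1.11 GHz = 0.241 m
βl = 2π·l/λ = 2π × 0.403 = 145°
tan(βl) = -0.7
Z_in = Z_0·(Z_L + jZ_0·tanβl)/(Z_0 + jZ_L·tanβl) = 39.5 + j53.9 Ω
Γ_s = (Z_in − Z_s)/(Z_in + Z_s) = (-35.5 + j53.9)/(114 + j53.9), |Γ_s| = 0.51

|Γ| ≈ 0.51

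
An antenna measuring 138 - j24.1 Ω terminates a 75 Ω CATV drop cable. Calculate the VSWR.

Γ = (Z_L − Z_0)/(Z_L + Z_0) = (63 − j24.1)/(213 − j24.1)
|Γ| = 67.5/214 = 0.315
VSWR = (1 + |Γ|)/(1 − |Γ|) = 1.31/0.685

VSWR ≈ 1.92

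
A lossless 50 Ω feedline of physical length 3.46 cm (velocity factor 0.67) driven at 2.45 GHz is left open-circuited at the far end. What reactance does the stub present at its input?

X_in ≈ 93.4 Ω (inductive)

λ = v/f = 0.67·c / 2.45 GHz = 0.082 m
βl = 2π·l/λ = 2π × 0.422 = 152°
tan(βl) = -0.536
For an open-circuited stub, Z_in = −jZ_0·cot(βl) = −jZ_0/tan(βl)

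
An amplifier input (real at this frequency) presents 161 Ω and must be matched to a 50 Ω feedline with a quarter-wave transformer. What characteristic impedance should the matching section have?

Z_qwt ≈ 89.7 Ω

Z_qwt = √(Z_0·R_L) = √(50 × 161) = √8050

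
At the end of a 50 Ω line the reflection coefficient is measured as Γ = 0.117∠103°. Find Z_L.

Z_L ≈ 46.2 + j10.7 Ω

Z_L = Z_0·(1 + Γ)/(1 − Γ) = 50·(0.974 + j0.114)/(1.03 − j0.114)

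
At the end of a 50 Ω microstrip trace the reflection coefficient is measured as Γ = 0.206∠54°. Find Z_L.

Z_L = Z_0·(1 + Γ)/(1 − Γ) = 50·(1.12 + j0.167)/(0.879 − j0.167)

Z_L ≈ 59.8 + j20.8 Ω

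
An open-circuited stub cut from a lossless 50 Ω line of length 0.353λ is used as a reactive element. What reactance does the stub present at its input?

X_in ≈ 37.8 Ω (inductive)

βl = 2π × 0.353 = 127°
tan(βl) = -1.32
For an open-circuited stub, Z_in = −jZ_0·cot(βl) = −jZ_0/tan(βl)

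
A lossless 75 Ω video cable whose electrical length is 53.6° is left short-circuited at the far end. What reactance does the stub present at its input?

tan(βl) = 1.36
For a short-circuited stub, Z_in = jZ_0·tan(βl)

X_in ≈ 102 Ω (inductive)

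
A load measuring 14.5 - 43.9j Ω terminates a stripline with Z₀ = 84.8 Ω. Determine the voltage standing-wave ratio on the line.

Γ = (Z_L − Z_0)/(Z_L + Z_0) = (-70.3 − j43.9)/(99.3 − j43.9)
|Γ| = 82.9/109 = 0.763
VSWR = (1 + |Γ|)/(1 − |Γ|) = 1.76/0.237

VSWR ≈ 7.45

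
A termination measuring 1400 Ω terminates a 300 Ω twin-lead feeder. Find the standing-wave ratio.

For a purely resistive load, VSWR = R_L/Z_0 or Z_0/R_L (whichever > 1) = 1400/300

VSWR ≈ 4.67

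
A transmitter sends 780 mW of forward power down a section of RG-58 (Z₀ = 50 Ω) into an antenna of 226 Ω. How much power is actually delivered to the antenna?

Γ = (226 − 50)/(226 + 50) = 0.638
|Γ|² = 0.407
P_refl = |Γ|²·P_inc = 317 mW, P_del = (1 − |Γ|²)·P_inc = 463 mW

P_delivered ≈ 463 mW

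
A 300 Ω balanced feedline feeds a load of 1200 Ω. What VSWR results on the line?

VSWR ≈ 4

Γ = (1200 − 300)/(1200 + 300) = 0.6
VSWR = (1 + 0.6)/(1 − 0.6)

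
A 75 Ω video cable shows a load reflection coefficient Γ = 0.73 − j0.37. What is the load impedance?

Z_L = Z_0·(1 + Γ)/(1 − Γ) = 75·(1.73 − j0.37)/(0.27 + j0.37)

Z_L ≈ 118 − j265 Ω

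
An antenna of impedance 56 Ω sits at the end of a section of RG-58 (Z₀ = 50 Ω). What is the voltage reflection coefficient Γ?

Γ = 0.0566

Γ = (Z_L − Z_0)/(Z_L + Z_0) = (56 − 50)/(56 + 50) = 6/106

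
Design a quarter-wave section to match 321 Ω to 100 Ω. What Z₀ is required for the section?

Z_qwt = √(Z_0·R_L) = √(100 × 321) = √32100

Z_qwt ≈ 179 Ω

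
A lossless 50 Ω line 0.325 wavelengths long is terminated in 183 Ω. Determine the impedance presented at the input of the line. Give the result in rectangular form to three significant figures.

βl = 2π × 0.325 = 117°
tan(βl) = tan(117°) = -1.96
Z_in = Z_0·(Z_L + jZ_0·tanβl)/(Z_0 + jZ_L·tanβl)
     = 50·(183 − j98.1)/(50 − j359)

Z_in ≈ 16.9 + j23.1 Ω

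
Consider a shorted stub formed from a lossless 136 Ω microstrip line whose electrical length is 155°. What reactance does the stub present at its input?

tan(βl) = -0.466
For a shorted stub, Z_in = jZ_0·tan(βl)

X_in ≈ -63.4 Ω (capacitive)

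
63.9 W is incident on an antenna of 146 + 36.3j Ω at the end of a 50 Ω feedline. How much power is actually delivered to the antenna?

|Γ| = |(96 + j36.3)/(196 + j36.3)| = 0.515
|Γ|² = 0.265
P_refl = |Γ|²·P_inc = 16.9 W, P_del = (1 − |Γ|²)·P_inc = 47 W

P_delivered ≈ 47 W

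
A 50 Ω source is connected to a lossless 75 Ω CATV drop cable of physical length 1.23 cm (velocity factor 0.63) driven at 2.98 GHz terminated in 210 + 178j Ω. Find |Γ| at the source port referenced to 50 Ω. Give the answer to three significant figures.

|Γ| ≈ 0.631

λ = v/f = 0.63·c / 2.98 GHz = 0.0634 m
βl = 2π·l/λ = 2π × 0.194 = 69.8°
tan(βl) = 2.72
Z_in = Z_0·(Z_L + jZ_0·tanβl)/(Z_0 + jZ_L·tanβl) = 20.1 − j42 Ω
Γ_s = (Z_in − Z_s)/(Z_in + Z_s) = (-29.9 − j42)/(70.1 − j42), |Γ_s| = 0.631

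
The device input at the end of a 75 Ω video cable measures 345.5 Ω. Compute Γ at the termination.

Γ = 0.643

Γ = (Z_L − Z_0)/(Z_L + Z_0) = (345.5 − 75)/(345.5 + 75) = 270.5/420.5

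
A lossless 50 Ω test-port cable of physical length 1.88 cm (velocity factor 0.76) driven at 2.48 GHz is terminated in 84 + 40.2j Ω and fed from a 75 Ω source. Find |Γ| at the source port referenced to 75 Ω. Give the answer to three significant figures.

|Γ| ≈ 0.477

λ = v/f = 0.76·c / 2.48 GHz = 0.0919 m
βl = 2π·l/λ = 2π × 0.204 = 73.6°
tan(βl) = 3.4
Z_in = Z_0·(Z_L + jZ_0·tanβl)/(Z_0 + jZ_L·tanβl) = 29.6 − j23.7 Ω
Γ_s = (Z_in − Z_s)/(Z_in + Z_s) = (-45.4 − j23.7)/(105 − j23.7), |Γ_s| = 0.477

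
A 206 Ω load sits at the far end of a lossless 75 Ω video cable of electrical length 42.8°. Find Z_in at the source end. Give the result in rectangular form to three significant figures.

tan(βl) = tan(42.8°) = 0.926
Z_in = Z_0·(Z_L + jZ_0·tanβl)/(Z_0 + jZ_L·tanβl)
     = 75·(206 + j69.5)/(75 + j191)

Z_in ≈ 51.2 − j60.9 Ω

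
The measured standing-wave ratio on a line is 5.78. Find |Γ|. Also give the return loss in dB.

|Γ| ≈ 0.705; return loss ≈ 3.04 dB

|Γ| = (S − 1)/(S + 1) = (5.78 − 1)/(5.78 + 1) = 4.78/6.78
RL = −20·log₁₀|Γ| = −20·log₁₀(0.705)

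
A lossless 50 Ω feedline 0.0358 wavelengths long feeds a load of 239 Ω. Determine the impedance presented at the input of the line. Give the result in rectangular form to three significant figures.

βl = 2π × 0.0358 = 12.9°
tan(βl) = tan(12.9°) = 0.229
Z_in = Z_0·(Z_L + jZ_0·tanβl)/(Z_0 + jZ_L·tanβl)
     = 50·(239 + j11.4)/(50 + j54.7)

Z_in ≈ 115 − j114 Ω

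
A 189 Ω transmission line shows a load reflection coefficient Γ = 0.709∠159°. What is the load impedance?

Z_L ≈ 33.3 + j34 Ω

Z_L = Z_0·(1 + Γ)/(1 − Γ) = 189·(0.338 + j0.254)/(1.66 − j0.254)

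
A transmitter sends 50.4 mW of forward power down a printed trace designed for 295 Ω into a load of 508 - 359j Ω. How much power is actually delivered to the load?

P_delivered ≈ 39 mW

|Γ| = |(213 − j359)/(803 − j359)| = 0.475
|Γ|² = 0.225
P_refl = |Γ|²·P_inc = 11.4 mW, P_del = (1 − |Γ|²)·P_inc = 39 mW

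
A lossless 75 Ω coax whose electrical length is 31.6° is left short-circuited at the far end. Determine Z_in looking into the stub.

tan(βl) = 0.615
For a short-circuited stub, Z_in = jZ_0·tan(βl)

Z_in ≈ +j46.1 Ω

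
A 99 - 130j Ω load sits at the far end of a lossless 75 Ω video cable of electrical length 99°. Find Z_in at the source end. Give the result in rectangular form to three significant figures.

Z_in ≈ 24 + j40.6 Ω

tan(βl) = tan(99°) = -6.31
Z_in = Z_0·(Z_L + jZ_0·tanβl)/(Z_0 + jZ_L·tanβl)
     = 75·(99 − j604)/(-746 − j625)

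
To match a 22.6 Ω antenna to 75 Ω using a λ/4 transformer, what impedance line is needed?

Z_qwt = √(Z_0·R_L) = √(75 × 22.6) = √1695

Z_qwt ≈ 41.2 Ω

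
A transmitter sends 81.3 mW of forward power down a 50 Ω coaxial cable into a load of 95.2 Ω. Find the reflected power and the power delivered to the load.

P_reflected ≈ 7.88 mW; P_delivered ≈ 73.4 mW

Γ = (95.2 − 50)/(95.2 + 50) = 0.311
|Γ|² = 0.0969
P_refl = |Γ|²·P_inc = 7.88 mW, P_del = (1 − |Γ|²)·P_inc = 73.4 mW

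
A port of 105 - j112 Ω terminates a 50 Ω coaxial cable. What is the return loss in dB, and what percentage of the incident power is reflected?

Γ = (55 − j112)/(155 − j112), |Γ| = 0.652
RL = −20·log₁₀(0.652) = 3.71 dB
P_refl/P_inc = |Γ|² = 0.426

RL ≈ 3.71 dB; 42.6% of incident power reflected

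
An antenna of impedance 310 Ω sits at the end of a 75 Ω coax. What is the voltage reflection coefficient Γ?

Γ = 0.61

Γ = (Z_L − Z_0)/(Z_L + Z_0) = (310 − 75)/(310 + 75) = 235/385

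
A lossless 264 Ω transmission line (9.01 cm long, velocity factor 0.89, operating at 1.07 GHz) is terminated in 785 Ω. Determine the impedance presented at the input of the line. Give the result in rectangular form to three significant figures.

Z_in ≈ 140 + j182 Ω

λ = v/f = 0.89·c / 1.07 GHz = 0.25 m
βl = 2π·l/λ = 2π × 0.361 = 130°
tan(βl) = tan(130°) = -1.19
Z_in = Z_0·(Z_L + jZ_0·tanβl)/(Z_0 + jZ_L·tanβl)
     = 264·(785 − j315)/(264 − j936)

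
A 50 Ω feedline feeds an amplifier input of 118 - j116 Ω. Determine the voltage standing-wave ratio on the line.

Γ = (Z_L − Z_0)/(Z_L + Z_0) = (68 − j116)/(168 − j116)
|Γ| = 134/204 = 0.659
VSWR = (1 + |Γ|)/(1 − |Γ|) = 1.66/0.341

VSWR ≈ 4.86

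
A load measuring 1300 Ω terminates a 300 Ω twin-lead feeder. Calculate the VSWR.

Γ = (1300 − 300)/(1300 + 300) = 0.625
VSWR = (1 + 0.625)/(1 − 0.625)

VSWR ≈ 4.33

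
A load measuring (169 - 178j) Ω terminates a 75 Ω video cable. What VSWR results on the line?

Γ = (Z_L − Z_0)/(Z_L + Z_0) = (94 − j178)/(244 − j178)
|Γ| = 201/302 = 0.666
VSWR = (1 + |Γ|)/(1 − |Γ|) = 1.67/0.334

VSWR ≈ 5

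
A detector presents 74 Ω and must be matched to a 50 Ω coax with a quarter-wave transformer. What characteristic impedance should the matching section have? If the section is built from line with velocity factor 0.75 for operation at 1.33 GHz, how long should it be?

Z_qwt = √(Z_0·R_L) = √(50 × 74) = √3700
λ = 0.75·c/f = 0.169 m, so l = λ/4 = 0.0423 m

Z_qwt ≈ 60.8 Ω; length ≈ 4.23 cm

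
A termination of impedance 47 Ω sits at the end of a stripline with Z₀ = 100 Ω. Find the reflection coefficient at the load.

Γ = -0.361

Γ = (Z_L − Z_0)/(Z_L + Z_0) = (47 − 100)/(47 + 100) = -53/147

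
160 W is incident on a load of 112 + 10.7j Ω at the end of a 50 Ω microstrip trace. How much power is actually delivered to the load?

|Γ| = |(62 + j10.7)/(162 + j10.7)| = 0.388
|Γ|² = 0.15
P_refl = |Γ|²·P_inc = 24 W, P_del = (1 − |Γ|²)·P_inc = 136 W

P_delivered ≈ 136 W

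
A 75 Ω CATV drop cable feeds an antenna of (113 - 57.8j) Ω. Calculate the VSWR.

Γ = (Z_L − Z_0)/(Z_L + Z_0) = (38 − j57.8)/(188 − j57.8)
|Γ| = 69.2/197 = 0.352
VSWR = (1 + |Γ|)/(1 − |Γ|) = 1.35/0.648

VSWR ≈ 2.08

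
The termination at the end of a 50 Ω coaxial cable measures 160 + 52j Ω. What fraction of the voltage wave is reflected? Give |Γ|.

Γ = (Z_L − Z_0)/(Z_L + Z_0) = (110 + j52)/(210 + j52)
|Γ| = 122/216

|Γ| ≈ 0.562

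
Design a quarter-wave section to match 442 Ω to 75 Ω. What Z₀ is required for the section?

Z_qwt = √(Z_0·R_L) = √(75 × 442) = √33150

Z_qwt ≈ 182 Ω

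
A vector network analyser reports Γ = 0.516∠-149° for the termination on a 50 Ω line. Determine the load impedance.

Z_L ≈ 17.1 − j12.4 Ω

Z_L = Z_0·(1 + Γ)/(1 − Γ) = 50·(0.558 − j0.266)/(1.44 + j0.266)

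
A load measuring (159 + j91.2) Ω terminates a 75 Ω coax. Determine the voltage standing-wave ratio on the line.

Γ = (Z_L − Z_0)/(Z_L + Z_0) = (84 + j91.2)/(234 + j91.2)
|Γ| = 124/251 = 0.494
VSWR = (1 + |Γ|)/(1 − |Γ|) = 1.49/0.506

VSWR ≈ 2.95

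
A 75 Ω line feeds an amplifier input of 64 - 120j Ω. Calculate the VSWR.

VSWR ≈ 4.82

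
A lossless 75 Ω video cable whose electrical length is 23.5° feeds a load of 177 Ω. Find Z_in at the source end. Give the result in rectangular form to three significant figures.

tan(βl) = tan(23.5°) = 0.435
Z_in = Z_0·(Z_L + jZ_0·tanβl)/(Z_0 + jZ_L·tanβl)
     = 75·(177 + j32.6)/(75 + j77)

Z_in ≈ 103 − j72.6 Ω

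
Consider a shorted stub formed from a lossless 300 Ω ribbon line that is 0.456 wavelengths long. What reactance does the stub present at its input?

βl = 2π × 0.456 = 164°
tan(βl) = -0.284
For a shorted stub, Z_in = jZ_0·tan(βl)

X_in ≈ -85.1 Ω (capacitive)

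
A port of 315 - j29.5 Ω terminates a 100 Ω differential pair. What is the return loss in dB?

RL ≈ 5.65 dB

Γ = (215 − j29.5)/(415 − j29.5), |Γ| = 0.522
RL = −20·log₁₀|Γ| = −20·log₁₀(0.522)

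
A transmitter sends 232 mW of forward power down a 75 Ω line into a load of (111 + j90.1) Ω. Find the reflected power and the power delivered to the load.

|Γ| = |(36 + j90.1)/(186 + j90.1)| = 0.469
|Γ|² = 0.22
P_refl = |Γ|²·P_inc = 51.1 mW, P_del = (1 − |Γ|²)·P_inc = 181 mW

P_reflected ≈ 51.1 mW; P_delivered ≈ 181 mW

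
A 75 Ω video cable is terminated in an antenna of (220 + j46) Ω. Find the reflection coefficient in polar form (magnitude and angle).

Γ = (Z_L − Z_0)/(Z_L + Z_0) = (145 + j46)/(295 + j46)
|Γ| = 152/299 = 0.51

Γ ≈ 0.51 ∠ 8.74°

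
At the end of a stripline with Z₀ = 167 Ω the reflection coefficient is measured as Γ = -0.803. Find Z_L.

Z_L = Z_0·(1 + Γ)/(1 − Γ) = 167·(0.197)/(1.8)

Z_L ≈ 18.2 Ω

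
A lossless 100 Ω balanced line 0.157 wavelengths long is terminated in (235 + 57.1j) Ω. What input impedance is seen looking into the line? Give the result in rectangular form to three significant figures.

Z_in ≈ 61.1 − j63.8 Ω

βl = 2π × 0.157 = 56.5°
tan(βl) = tan(56.5°) = 1.51
Z_in = Z_0·(Z_L + jZ_0·tanβl)/(Z_0 + jZ_L·tanβl)
     = 100·(235 + j208)/(13.7 + j355)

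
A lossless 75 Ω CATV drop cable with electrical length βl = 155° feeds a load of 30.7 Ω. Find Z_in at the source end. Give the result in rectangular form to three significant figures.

tan(βl) = tan(155°) = -0.466
Z_in = Z_0·(Z_L + jZ_0·tanβl)/(Z_0 + jZ_L·tanβl)
     = 75·(30.7 − j35)/(75 − j14.3)

Z_in ≈ 36.1 − j28.1 Ω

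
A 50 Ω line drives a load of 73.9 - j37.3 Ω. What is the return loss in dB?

RL ≈ 9.31 dB

Γ = (23.9 − j37.3)/(123.9 − j37.3), |Γ| = 0.342
RL = −20·log₁₀|Γ| = −20·log₁₀(0.342)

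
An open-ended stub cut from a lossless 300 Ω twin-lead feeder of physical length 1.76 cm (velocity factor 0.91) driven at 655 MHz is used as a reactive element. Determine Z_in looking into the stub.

λ = v/f = 0.91·c / 655 MHz = 0.417 m
βl = 2π·l/λ = 2π × 0.0422 = 15.2°
tan(βl) = 0.272
For an open-ended stub, Z_in = −jZ_0·cot(βl) = −jZ_0/tan(βl)

Z_in ≈ −j1100 Ω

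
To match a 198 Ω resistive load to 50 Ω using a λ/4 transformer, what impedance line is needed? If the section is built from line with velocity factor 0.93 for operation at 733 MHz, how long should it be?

Z_qwt = √(Z_0·R_L) = √(50 × 198) = √9900
λ = 0.93·c/f = 0.381 m, so l = λ/4 = 0.0952 m

Z_qwt ≈ 99.5 Ω; length ≈ 9.52 cm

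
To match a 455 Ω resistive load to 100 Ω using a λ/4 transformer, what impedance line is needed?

Z_qwt = √(Z_0·R_L) = √(100 × 455) = √45500

Z_qwt ≈ 213 Ω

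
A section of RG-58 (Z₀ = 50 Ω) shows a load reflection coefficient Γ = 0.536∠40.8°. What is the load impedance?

Z_L = Z_0·(1 + Γ)/(1 − Γ) = 50·(1.41 + j0.35)/(0.594 − j0.35)

Z_L ≈ 74.9 + j73.6 Ω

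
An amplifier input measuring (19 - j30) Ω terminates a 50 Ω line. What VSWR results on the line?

Γ = (Z_L − Z_0)/(Z_L + Z_0) = (-31 − j30)/(69 − j30)
|Γ| = 43.1/75.2 = 0.573
VSWR = (1 + |Γ|)/(1 − |Γ|) = 1.57/0.427

VSWR ≈ 3.69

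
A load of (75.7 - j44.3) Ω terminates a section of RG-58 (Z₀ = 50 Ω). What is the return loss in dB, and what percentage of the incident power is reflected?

RL ≈ 8.31 dB; 14.8% of incident power reflected

Γ = (25.7 − j44.3)/(125.7 − j44.3), |Γ| = 0.384
RL = −20·log₁₀(0.384) = 8.31 dB
P_refl/P_inc = |Γ|² = 0.148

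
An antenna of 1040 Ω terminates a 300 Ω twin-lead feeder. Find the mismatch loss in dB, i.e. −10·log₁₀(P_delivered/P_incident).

mismatch loss ≈ 1.58 dB

Γ = (1040 − 300)/(1040 + 300) = 0.552
|Γ|² = 0.305, so P_del/P_inc = 1 − |Γ|² = 0.695
ML = −10·log₁₀(1 − |Γ|²)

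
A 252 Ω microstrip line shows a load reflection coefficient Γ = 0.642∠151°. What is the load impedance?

Z_L = Z_0·(1 + Γ)/(1 − Γ) = 252·(0.438 + j0.311)/(1.56 − j0.311)

Z_L ≈ 58.4 + j61.9 Ω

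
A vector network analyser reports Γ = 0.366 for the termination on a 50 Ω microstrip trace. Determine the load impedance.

Z_L ≈ 108 Ω

Z_L = Z_0·(1 + Γ)/(1 − Γ) = 50·(1.37)/(0.634)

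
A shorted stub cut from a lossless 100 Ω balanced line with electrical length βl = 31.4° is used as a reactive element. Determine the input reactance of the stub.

tan(βl) = 0.61
For a shorted stub, Z_in = jZ_0·tan(βl)

X_in ≈ 61 Ω (inductive)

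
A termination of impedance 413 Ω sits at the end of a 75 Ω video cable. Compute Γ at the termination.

Γ = 0.693

Γ = (Z_L − Z_0)/(Z_L + Z_0) = (413 − 75)/(413 + 75) = 338/488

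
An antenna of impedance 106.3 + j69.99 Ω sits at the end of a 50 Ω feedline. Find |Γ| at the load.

Γ = (Z_L − Z_0)/(Z_L + Z_0) = (56.3 + j69.99)/(156.3 + j69.99)
|Γ| = 89.8/171

|Γ| ≈ 0.525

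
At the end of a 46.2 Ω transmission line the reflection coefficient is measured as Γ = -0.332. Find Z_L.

Z_L ≈ 23.2 Ω

Z_L = Z_0·(1 + Γ)/(1 − Γ) = 46.2·(0.668)/(1.33)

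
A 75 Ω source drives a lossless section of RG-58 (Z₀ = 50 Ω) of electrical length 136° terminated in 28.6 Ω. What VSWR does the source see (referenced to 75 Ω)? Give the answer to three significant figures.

VSWR ≈ 2.04

tan(βl) = -0.966
Z_in = Z_0·(Z_L + jZ_0·tanβl)/(Z_0 + jZ_L·tanβl) = 42.3 − j24.9 Ω
Γ_s = (Z_in − Z_s)/(Z_in + Z_s) = (-32.7 − j24.9)/(117 − j24.9), |Γ_s| = 0.342
VSWR = (1 + |Γ_s|)/(1 − |Γ_s|)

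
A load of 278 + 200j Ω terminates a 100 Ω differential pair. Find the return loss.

RL ≈ 4.07 dB

Γ = (178 + j200)/(378 + j200), |Γ| = 0.626
RL = −20·log₁₀|Γ| = −20·log₁₀(0.626)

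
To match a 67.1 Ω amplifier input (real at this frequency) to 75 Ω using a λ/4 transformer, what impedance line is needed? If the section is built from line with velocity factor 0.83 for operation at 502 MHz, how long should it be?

Z_qwt ≈ 70.9 Ω; length ≈ 12.4 cm

Z_qwt = √(Z_0·R_L) = √(75 × 67.1) = √5032
λ = 0.83·c/f = 0.496 m, so l = λ/4 = 0.124 m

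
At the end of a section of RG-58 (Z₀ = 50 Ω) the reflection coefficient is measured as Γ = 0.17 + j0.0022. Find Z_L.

Z_L = Z_0·(1 + Γ)/(1 − Γ) = 50·(1.17 + j0.0022)/(0.83 − j0.0022)

Z_L ≈ 70.5 + j0.319 Ω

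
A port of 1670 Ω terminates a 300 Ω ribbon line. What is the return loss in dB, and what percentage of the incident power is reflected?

RL ≈ 3.15 dB; 48.4% of incident power reflected

Γ = (1670 − 300)/(1670 + 300) = 0.695
RL = −20·log₁₀(0.695) = 3.15 dB
P_refl/P_inc = |Γ|² = 0.484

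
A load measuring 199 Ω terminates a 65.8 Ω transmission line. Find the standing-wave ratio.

VSWR ≈ 3.02

Γ = (199 − 65.8)/(199 + 65.8) = 0.503
VSWR = (1 + 0.503)/(1 − 0.503)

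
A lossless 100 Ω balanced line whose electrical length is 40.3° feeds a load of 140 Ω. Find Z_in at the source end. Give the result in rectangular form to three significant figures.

tan(βl) = tan(40.3°) = 0.848
Z_in = Z_0·(Z_L + jZ_0·tanβl)/(Z_0 + jZ_L·tanβl)
     = 100·(140 + j84.8)/(100 + j119)

Z_in ≈ 99.9 − j33.8 Ω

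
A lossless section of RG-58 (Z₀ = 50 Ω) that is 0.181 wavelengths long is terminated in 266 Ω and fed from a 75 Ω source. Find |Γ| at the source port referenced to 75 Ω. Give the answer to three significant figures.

βl = 2π × 0.181 = 65.2°
tan(βl) = 2.16
Z_in = Z_0·(Z_L + jZ_0·tanβl)/(Z_0 + jZ_L·tanβl) = 11.3 − j22.2 Ω
Γ_s = (Z_in − Z_s)/(Z_in + Z_s) = (-63.7 − j22.2)/(86.3 − j22.2), |Γ_s| = 0.756

|Γ| ≈ 0.756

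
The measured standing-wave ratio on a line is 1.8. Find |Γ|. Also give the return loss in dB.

|Γ| ≈ 0.286; return loss ≈ 10.9 dB

|Γ| = (S − 1)/(S + 1) = (1.8 − 1)/(1.8 + 1) = 0.8/2.8
RL = −20·log₁₀|Γ| = −20·log₁₀(0.286)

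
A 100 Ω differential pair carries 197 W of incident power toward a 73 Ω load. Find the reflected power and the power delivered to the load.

Γ = (73 − 100)/(73 + 100) = -0.156
|Γ|² = 0.0244
P_refl = |Γ|²·P_inc = 4.8 W, P_del = (1 − |Γ|²)·P_inc = 192 W

P_reflected ≈ 4.8 W; P_delivered ≈ 192 W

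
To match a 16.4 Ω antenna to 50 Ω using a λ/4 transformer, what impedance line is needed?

Z_qwt ≈ 28.6 Ω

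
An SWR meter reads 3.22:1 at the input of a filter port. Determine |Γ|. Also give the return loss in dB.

|Γ| ≈ 0.526; return loss ≈ 5.58 dB

|Γ| = (S − 1)/(S + 1) = (3.22 − 1)/(3.22 + 1) = 2.22/4.22
RL = −20·log₁₀|Γ| = −20·log₁₀(0.526)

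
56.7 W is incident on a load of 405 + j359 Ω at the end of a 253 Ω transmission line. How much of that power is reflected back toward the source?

P_reflected ≈ 15.3 W

|Γ| = |(152 + j359)/(658 + j359)| = 0.52
|Γ|² = 0.271
P_refl = |Γ|²·P_inc = 15.3 W, P_del = (1 − |Γ|²)·P_inc = 41.4 W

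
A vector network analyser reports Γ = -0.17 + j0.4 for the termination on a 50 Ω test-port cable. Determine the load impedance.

Z_L ≈ 26.5 + j26.2 Ω

Z_L = Z_0·(1 + Γ)/(1 − Γ) = 50·(0.83 + j0.4)/(1.17 − j0.4)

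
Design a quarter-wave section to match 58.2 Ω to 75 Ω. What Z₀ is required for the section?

Z_qwt ≈ 66.1 Ω

Z_qwt = √(Z_0·R_L) = √(75 × 58.2) = √4365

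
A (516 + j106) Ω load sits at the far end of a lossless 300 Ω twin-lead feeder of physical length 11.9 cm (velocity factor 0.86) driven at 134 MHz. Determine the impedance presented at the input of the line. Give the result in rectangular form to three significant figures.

λ = v/f = 0.86·c / 134 MHz = 1.93 m
βl = 2π·l/λ = 2π × 0.0618 = 22.3°
tan(βl) = tan(22.3°) = 0.409
Z_in = Z_0·(Z_L + jZ_0·tanβl)/(Z_0 + jZ_L·tanβl)
     = 300·(516 + j229)/(257 + j211)

Z_in ≈ 491 − j136 Ω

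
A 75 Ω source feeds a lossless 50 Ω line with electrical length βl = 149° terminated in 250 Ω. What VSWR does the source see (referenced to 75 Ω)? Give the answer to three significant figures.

VSWR ≈ 4.47

tan(βl) = -0.601
Z_in = Z_0·(Z_L + jZ_0·tanβl)/(Z_0 + jZ_L·tanβl) = 33.9 + j71.9 Ω
Γ_s = (Z_in − Z_s)/(Z_in + Z_s) = (-41.1 + j71.9)/(109 + j71.9), |Γ_s| = 0.634
VSWR = (1 + |Γ_s|)/(1 − |Γ_s|)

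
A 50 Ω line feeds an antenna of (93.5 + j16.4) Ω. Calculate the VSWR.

VSWR ≈ 1.95

Γ = (Z_L − Z_0)/(Z_L + Z_0) = (43.5 + j16.4)/(143.5 + j16.4)
|Γ| = 46.5/144 = 0.322
VSWR = (1 + |Γ|)/(1 − |Γ|) = 1.32/0.678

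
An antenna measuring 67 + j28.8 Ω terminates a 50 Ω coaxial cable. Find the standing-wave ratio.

VSWR ≈ 1.77

Γ = (Z_L − Z_0)/(Z_L + Z_0) = (17 + j28.8)/(117 + j28.8)
|Γ| = 33.4/120 = 0.278
VSWR = (1 + |Γ|)/(1 − |Γ|) = 1.28/0.722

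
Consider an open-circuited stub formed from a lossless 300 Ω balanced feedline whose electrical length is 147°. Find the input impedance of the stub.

tan(βl) = -0.649
For an open-circuited stub, Z_in = −jZ_0·cot(βl) = −jZ_0/tan(βl)

Z_in ≈ +j462 Ω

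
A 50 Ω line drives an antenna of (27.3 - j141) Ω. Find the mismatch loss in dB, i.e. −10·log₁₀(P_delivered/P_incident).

mismatch loss ≈ 6.75 dB

Γ = (-22.7 − j141)/(77.3 − j141), |Γ| = 0.888
|Γ|² = 0.789, so P_del/P_inc = 1 − |Γ|² = 0.211
ML = −10·log₁₀(1 − |Γ|²)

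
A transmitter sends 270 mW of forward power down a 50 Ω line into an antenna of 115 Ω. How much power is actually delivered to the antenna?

Γ = (115 − 50)/(115 + 50) = 0.394
|Γ|² = 0.155
P_refl = |Γ|²·P_inc = 41.9 mW, P_del = (1 − |Γ|²)·P_inc = 228 mW

P_delivered ≈ 228 mW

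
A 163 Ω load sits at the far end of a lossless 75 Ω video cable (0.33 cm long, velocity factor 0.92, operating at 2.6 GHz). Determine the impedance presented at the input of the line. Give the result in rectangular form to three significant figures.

λ = v/f = 0.92·c / 2.6 GHz = 0.106 m
βl = 2π·l/λ = 2π × 0.0311 = 11.2°
tan(βl) = tan(11.2°) = 0.198
Z_in = Z_0·(Z_L + jZ_0·tanβl)/(Z_0 + jZ_L·tanβl)
     = 75·(163 + j14.8)/(75 + j32.2)

Z_in ≈ 143 − j46.6 Ω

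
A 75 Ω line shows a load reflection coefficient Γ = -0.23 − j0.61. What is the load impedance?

Z_L ≈ 22.9 − j48.5 Ω

Z_L = Z_0·(1 + Γ)/(1 − Γ) = 75·(0.77 − j0.61)/(1.23 + j0.61)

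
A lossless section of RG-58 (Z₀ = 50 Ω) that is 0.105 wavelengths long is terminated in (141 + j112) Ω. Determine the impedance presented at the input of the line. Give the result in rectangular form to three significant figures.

βl = 2π × 0.105 = 37.8°
tan(βl) = tan(37.8°) = 0.776
Z_in = Z_0·(Z_L + jZ_0·tanβl)/(Z_0 + jZ_L·tanβl)
     = 50·(141 + j151)/(-36.9 + j109)

Z_in ≈ 42.4 − j78.7 Ω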